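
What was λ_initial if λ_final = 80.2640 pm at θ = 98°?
77.5000 pm

From λ' = λ + Δλ, we have λ = λ' - Δλ

First calculate the Compton shift:
Δλ = λ_C(1 - cos θ)
Δλ = 2.4263 × (1 - cos(98°))
Δλ = 2.4263 × 1.1392
Δλ = 2.7640 pm

Initial wavelength:
λ = λ' - Δλ
λ = 80.2640 - 2.7640
λ = 77.5000 pm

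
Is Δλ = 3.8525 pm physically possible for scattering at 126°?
Yes, consistent

Calculate the expected shift for θ = 126°:

Δλ_expected = λ_C(1 - cos(126°))
Δλ_expected = 2.4263 × (1 - cos(126°))
Δλ_expected = 2.4263 × 1.5878
Δλ_expected = 3.8525 pm

Given shift: 3.8525 pm
Expected shift: 3.8525 pm
Difference: 0.0000 pm

The values match. This is consistent with Compton scattering at the stated angle.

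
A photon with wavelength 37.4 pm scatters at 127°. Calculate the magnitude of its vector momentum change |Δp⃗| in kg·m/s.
3.0227e-23 kg·m/s

Photon momentum magnitude is p = h/λ.

Initial momentum:
p₀ = h/λ = 6.6261e-34/3.7400e-11 = 1.7717e-23 kg·m/s

After scattering:
λ' = λ + Δλ = 37.4 + 3.8865 = 41.2865 pm
p' = h/λ' = 6.6261e-34/4.1287e-11 = 1.6049e-23 kg·m/s

Momentum is a vector; the scattered photon's direction makes angle θ = 127° with the incident direction. The magnitude of the vector change Δp⃗ = p⃗₀ − p⃗' is found from the law of cosines:
|Δp⃗|² = p₀² + p'² − 2p₀p'cos θ
|Δp⃗|² = (1.7717e-23)² + (1.6049e-23)² − 2·1.7717e-23·1.6049e-23·cos(127°)
|Δp⃗| = 3.0227e-23 kg·m/s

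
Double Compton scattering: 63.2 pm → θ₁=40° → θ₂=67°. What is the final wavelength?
65.2459 pm

Apply Compton shift twice:

First scattering at θ₁ = 40°:
Δλ₁ = λ_C(1 - cos(40°))
Δλ₁ = 2.4263 × 0.2340
Δλ₁ = 0.5676 pm

After first scattering:
λ₁ = 63.2 + 0.5676 = 63.7676 pm

Second scattering at θ₂ = 67°:
Δλ₂ = λ_C(1 - cos(67°))
Δλ₂ = 2.4263 × 0.6093
Δλ₂ = 1.4783 pm

Final wavelength:
λ₂ = 63.7676 + 1.4783 = 65.2459 pm

Total shift: Δλ_total = 0.5676 + 1.4783 = 2.0459 pm

(Intermediate values are shown rounded; full precision is carried through to the final answer.)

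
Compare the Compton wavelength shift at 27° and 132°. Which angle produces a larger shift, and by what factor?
132° produces the larger shift by a factor of 15.314

Calculate both shifts using Δλ = λ_C(1 - cos θ):

For θ₁ = 27°:
Δλ₁ = 2.4263 × (1 - cos(27°))
Δλ₁ = 2.4263 × 0.1090
Δλ₁ = 0.2645 pm

For θ₂ = 132°:
Δλ₂ = 2.4263 × (1 - cos(132°))
Δλ₂ = 2.4263 × 1.6691
Δλ₂ = 4.0498 pm

The 132° angle produces the larger shift.
Ratio: 4.0498/0.2645 = 15.314

(Intermediate values are shown rounded; full precision is carried through to the final answer.)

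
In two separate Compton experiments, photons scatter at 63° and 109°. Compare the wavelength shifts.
109° produces the larger shift by a factor of 2.428

Calculate both shifts using Δλ = λ_C(1 - cos θ):

For θ₁ = 63°:
Δλ₁ = 2.4263 × (1 - cos(63°))
Δλ₁ = 2.4263 × 0.5460
Δλ₁ = 1.3248 pm

For θ₂ = 109°:
Δλ₂ = 2.4263 × (1 - cos(109°))
Δλ₂ = 2.4263 × 1.3256
Δλ₂ = 3.2162 pm

The 109° angle produces the larger shift.
Ratio: 3.2162/1.3248 = 2.428

(Intermediate values are shown rounded; full precision is carried through to the final answer.)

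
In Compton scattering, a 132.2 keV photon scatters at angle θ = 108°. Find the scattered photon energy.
98.7559 keV

First convert energy to wavelength:
λ = hc/E, with hc ≈ 1239.842 keV·pm (i.e. 1239.842 eV·nm)

For E = 132.2 keV = 132200 eV:
λ = 1239.842 keV·pm / 132.2 keV
λ = 9.3785 pm

Calculate the Compton shift:
Δλ = λ_C(1 - cos(108°)) = 2.4263 × 1.3090
Δλ = 3.1761 pm

Final wavelength:
λ' = 9.3785 + 3.1761 = 12.5546 pm

Final energy:
E' = hc/λ' = 1239.842 / 12.5546 = 98.7559 keV

(Intermediate values are shown rounded; full precision is carried through to the final answer.)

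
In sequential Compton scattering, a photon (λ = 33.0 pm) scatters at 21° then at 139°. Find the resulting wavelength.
37.4186 pm

Apply Compton shift twice:

First scattering at θ₁ = 21°:
Δλ₁ = λ_C(1 - cos(21°))
Δλ₁ = 2.4263 × 0.0664
Δλ₁ = 0.1612 pm

After first scattering:
λ₁ = 33.0 + 0.1612 = 33.1612 pm

Second scattering at θ₂ = 139°:
Δλ₂ = λ_C(1 - cos(139°))
Δλ₂ = 2.4263 × 1.7547
Δλ₂ = 4.2575 pm

Final wavelength:
λ₂ = 33.1612 + 4.2575 = 37.4186 pm

Total shift: Δλ_total = 0.1612 + 4.2575 = 4.4186 pm

(Intermediate values are shown rounded; full precision is carried through to the final answer.)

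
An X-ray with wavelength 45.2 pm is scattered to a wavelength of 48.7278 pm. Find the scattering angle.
117.00°

First find the wavelength shift:
Δλ = λ' - λ = 48.7278 - 45.2 = 3.5278 pm

Using Δλ = λ_C(1 - cos θ), with λ_C = h/(m_e·c) ≈ 2.42631024 pm:
cos θ = 1 - Δλ/λ_C
cos θ = 1 - 3.5278/2.42631024
cos θ = -0.453977

θ = arccos(-0.453977)
θ = 117.00°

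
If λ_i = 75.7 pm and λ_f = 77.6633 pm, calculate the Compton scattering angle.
79.00°

First find the wavelength shift:
Δλ = λ' - λ = 77.6633 - 75.7 = 1.9633 pm

Using Δλ = λ_C(1 - cos θ), with λ_C = h/(m_e·c) ≈ 2.42631024 pm:
cos θ = 1 - Δλ/λ_C
cos θ = 1 - 1.9633/2.42631024
cos θ = 0.190829

θ = arccos(0.190829)
θ = 79.00°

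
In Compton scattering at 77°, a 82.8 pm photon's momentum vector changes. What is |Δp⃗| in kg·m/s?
9.8537e-24 kg·m/s

Photon momentum magnitude is p = h/λ.

Initial momentum:
p₀ = h/λ = 6.6261e-34/8.2800e-11 = 8.0025e-24 kg·m/s

After scattering:
λ' = λ + Δλ = 82.8 + 1.8805 = 84.6805 pm
p' = h/λ' = 6.6261e-34/8.4681e-11 = 7.8248e-24 kg·m/s

Momentum is a vector; the scattered photon's direction makes angle θ = 77° with the incident direction. The magnitude of the vector change Δp⃗ = p⃗₀ − p⃗' is found from the law of cosines:
|Δp⃗|² = p₀² + p'² − 2p₀p'cos θ
|Δp⃗|² = (8.0025e-24)² + (7.8248e-24)² − 2·8.0025e-24·7.8248e-24·cos(77°)
|Δp⃗| = 9.8537e-24 kg·m/s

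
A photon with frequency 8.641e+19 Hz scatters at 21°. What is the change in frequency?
3.836e+18 Hz (decrease)

Convert frequency to wavelength (c = 299792458 m/s):
λ₀ = c/f₀ = 299792458/8.641e+19 = 3.4694186e-12 m = 3.4694 pm

Calculate Compton shift:
Δλ = λ_C(1 - cos(21°)) = 0.1612 pm

Final wavelength:
λ' = λ₀ + Δλ = 3.4694 + 0.1612 = 3.6306 pm

Final frequency:
f' = c/λ' = 299792458/3.6305731e-12 = 8.2574418e+19 Hz

Frequency shift (decrease):
Δf = f₀ - f' = 8.641e+19 - 8.2574418e+19 = 3.836e+18 Hz

(Intermediate values are shown rounded; full precision is carried through to the final answer.)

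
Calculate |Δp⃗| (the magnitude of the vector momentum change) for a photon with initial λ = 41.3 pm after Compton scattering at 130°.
2.7808e-23 kg·m/s

Photon momentum magnitude is p = h/λ.

Initial momentum:
p₀ = h/λ = 6.6261e-34/4.1300e-11 = 1.6044e-23 kg·m/s

After scattering:
λ' = λ + Δλ = 41.3 + 3.9859 = 45.2859 pm
p' = h/λ' = 6.6261e-34/4.5286e-11 = 1.4632e-23 kg·m/s

Momentum is a vector; the scattered photon's direction makes angle θ = 130° with the incident direction. The magnitude of the vector change Δp⃗ = p⃗₀ − p⃗' is found from the law of cosines:
|Δp⃗|² = p₀² + p'² − 2p₀p'cos θ
|Δp⃗|² = (1.6044e-23)² + (1.4632e-23)² − 2·1.6044e-23·1.4632e-23·cos(130°)
|Δp⃗| = 2.7808e-23 kg·m/s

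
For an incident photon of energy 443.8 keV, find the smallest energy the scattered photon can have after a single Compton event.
162.1489 keV (at θ = 180°)

The scattered photon has minimum energy when its wavelength is maximum, i.e., when the Compton shift Δλ = λ_C(1 − cos θ) is maximum. This occurs at θ = 180° (backscattering), giving Δλ_max = 2λ_C = 4.8526 pm.

Initial wavelength: λ₀ = hc/E₀ = 2.7937 pm
Maximum final wavelength: λ'_max = λ₀ + 2λ_C = 2.7937 + 4.8526 = 7.6463 pm
Minimum final energy: E'_min = hc/λ'_max = 162.1489 keV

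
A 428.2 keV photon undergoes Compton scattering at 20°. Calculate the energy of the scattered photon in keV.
407.6016 keV

First convert energy to wavelength:
λ = hc/E, with hc ≈ 1239.842 keV·pm (i.e. 1239.842 eV·nm)

For E = 428.2 keV = 428200 eV:
λ = 1239.842 keV·pm / 428.2 keV
λ = 2.8955 pm

Calculate the Compton shift:
Δλ = λ_C(1 - cos(20°)) = 2.4263 × 0.0603
Δλ = 0.1463 pm

Final wavelength:
λ' = 2.8955 + 0.1463 = 3.0418 pm

Final energy:
E' = hc/λ' = 1239.842 / 3.0418 = 407.6016 keV

(Intermediate values are shown rounded; full precision is carried through to the final answer.)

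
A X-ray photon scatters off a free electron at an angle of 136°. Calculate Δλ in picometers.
4.1717 pm

Using the Compton scattering formula:
Δλ = λ_C(1 - cos θ)

where λ_C = h/(m_e·c) ≈ 2.4263 pm is the Compton wavelength of an electron.

For θ = 136°:
cos(136°) = -0.7193
1 - cos(136°) = 1.7193

Δλ = 2.4263 × 1.7193
Δλ = 4.1717 pm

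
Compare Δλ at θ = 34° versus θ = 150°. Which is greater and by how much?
150° produces the larger shift by a factor of 10.915

Calculate both shifts using Δλ = λ_C(1 - cos θ):

For θ₁ = 34°:
Δλ₁ = 2.4263 × (1 - cos(34°))
Δλ₁ = 2.4263 × 0.1710
Δλ₁ = 0.4148 pm

For θ₂ = 150°:
Δλ₂ = 2.4263 × (1 - cos(150°))
Δλ₂ = 2.4263 × 1.8660
Δλ₂ = 4.5276 pm

The 150° angle produces the larger shift.
Ratio: 4.5276/0.4148 = 10.915

(Intermediate values are shown rounded; full precision is carried through to the final answer.)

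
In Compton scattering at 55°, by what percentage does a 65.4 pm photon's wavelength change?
1.5820%

Calculate the Compton shift:
Δλ = λ_C(1 - cos(55°))
Δλ = 2.4263 × (1 - cos(55°))
Δλ = 2.4263 × 0.4264
Δλ = 1.0346 pm

Percentage change:
(Δλ/λ₀) × 100 = (1.0346/65.4) × 100
= 1.5820%

(Intermediate values are shown rounded; full precision is carried through to the final answer.)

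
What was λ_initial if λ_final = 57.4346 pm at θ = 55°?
56.4000 pm

From λ' = λ + Δλ, we have λ = λ' - Δλ

First calculate the Compton shift:
Δλ = λ_C(1 - cos θ)
Δλ = 2.4263 × (1 - cos(55°))
Δλ = 2.4263 × 0.4264
Δλ = 1.0346 pm

Initial wavelength:
λ = λ' - Δλ
λ = 57.4346 - 1.0346
λ = 56.4000 pm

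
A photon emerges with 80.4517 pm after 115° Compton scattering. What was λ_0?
77.0000 pm

From λ' = λ + Δλ, we have λ = λ' - Δλ

First calculate the Compton shift:
Δλ = λ_C(1 - cos θ)
Δλ = 2.4263 × (1 - cos(115°))
Δλ = 2.4263 × 1.4226
Δλ = 3.4517 pm

Initial wavelength:
λ = λ' - Δλ
λ = 80.4517 - 3.4517
λ = 77.0000 pm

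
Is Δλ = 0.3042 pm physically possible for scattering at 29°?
Yes, consistent

Calculate the expected shift for θ = 29°:

Δλ_expected = λ_C(1 - cos(29°))
Δλ_expected = 2.4263 × (1 - cos(29°))
Δλ_expected = 2.4263 × 0.1254
Δλ_expected = 0.3042 pm

Given shift: 0.3042 pm
Expected shift: 0.3042 pm
Difference: 0.0000 pm

The values match. This is consistent with Compton scattering at the stated angle.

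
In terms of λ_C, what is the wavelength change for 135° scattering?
1.7071 λ_C

The Compton shift formula is:
Δλ = λ_C(1 - cos θ)

Dividing both sides by λ_C:
Δλ/λ_C = 1 - cos θ

For θ = 135°:
Δλ/λ_C = 1 - cos(135°)
Δλ/λ_C = 1 - -0.7071
Δλ/λ_C = 1.7071

This means the shift is 1.7071 × λ_C = 4.1420 pm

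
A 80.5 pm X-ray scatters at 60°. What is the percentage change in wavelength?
1.5070%

Calculate the Compton shift:
Δλ = λ_C(1 - cos(60°))
Δλ = 2.4263 × (1 - cos(60°))
Δλ = 2.4263 × 0.5000
Δλ = 1.2132 pm

Percentage change:
(Δλ/λ₀) × 100 = (1.2132/80.5) × 100
= 1.5070%

(Intermediate values are shown rounded; full precision is carried through to the final answer.)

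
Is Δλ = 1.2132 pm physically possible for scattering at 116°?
No, inconsistent

Calculate the expected shift for θ = 116°:

Δλ_expected = λ_C(1 - cos(116°))
Δλ_expected = 2.4263 × (1 - cos(116°))
Δλ_expected = 2.4263 × 1.4384
Δλ_expected = 3.4899 pm

Given shift: 1.2132 pm
Expected shift: 3.4899 pm
Difference: 2.2768 pm

The values do not match. The given shift corresponds to θ ≈ 60.0°, not 116°.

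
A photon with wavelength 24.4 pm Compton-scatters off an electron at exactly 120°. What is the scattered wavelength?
28.0395 pm

Using the Compton formula: λ' = λ + λ_C(1 − cos θ)

For θ = 120°, cos θ = -1/2 (exact) = -0.5000, so:
1 − cos 120° = 1 − (-1/2) = 1.5000

Δλ = λ_C × 1.5000 = 2.4263 × 1.5000 = 3.6395 pm

λ' = 24.4 + 3.6395 = 28.0395 pm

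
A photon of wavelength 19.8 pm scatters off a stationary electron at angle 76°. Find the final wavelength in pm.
21.6393 pm

Using the Compton scattering formula:
λ' = λ + Δλ = λ + λ_C(1 - cos θ)

Given:
- Initial wavelength λ = 19.8 pm
- Scattering angle θ = 76°
- Compton wavelength λ_C ≈ 2.4263 pm

Calculate the shift:
Δλ = 2.4263 × (1 - cos(76°))
Δλ = 2.4263 × 0.7581
Δλ = 1.8393 pm

Final wavelength:
λ' = 19.8 + 1.8393 = 21.6393 pm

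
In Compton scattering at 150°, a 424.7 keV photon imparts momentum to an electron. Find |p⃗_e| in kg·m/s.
3.0727e-22 kg·m/s

The electron is initially at rest, so by conservation of momentum:
p⃗_e = p⃗₀ − p⃗'  (incident photon momentum minus scattered photon momentum)

Photon momentum magnitudes (p = h/λ = E/c):
λ₀ = hc/E₀ = 2.9193 pm → p₀ = h/λ₀ = 2.2697e-22 kg·m/s
Δλ = λ_C(1 − cos 150°) = 4.5276 pm
λ' = 7.4469 pm → p' = h/λ' = 8.8978e-23 kg·m/s

The scattered photon makes angle θ = 150° with the incident direction, so by the law of cosines:
|p⃗_e|² = p₀² + p'² − 2p₀p'cos θ
|p⃗_e|² = (2.2697e-22)² + (8.8978e-23)² − 2·2.2697e-22·8.8978e-23·cos(150°)
|p⃗_e| = 3.0727e-22 kg·m/s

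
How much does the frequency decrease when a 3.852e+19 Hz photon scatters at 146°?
1.399e+19 Hz (decrease)

Convert frequency to wavelength (c = 299792458 m/s):
λ₀ = c/f₀ = 299792458/3.852e+19 = 7.7827741e-12 m = 7.7828 pm

Calculate Compton shift:
Δλ = λ_C(1 - cos(146°)) = 4.4378 pm

Final wavelength:
λ' = λ₀ + Δλ = 7.7828 + 4.4378 = 12.2206 pm

Final frequency:
f' = c/λ' = 299792458/1.2220587e-11 = 2.4531757e+19 Hz

Frequency shift (decrease):
Δf = f₀ - f' = 3.852e+19 - 2.4531757e+19 = 1.399e+19 Hz

(Intermediate values are shown rounded; full precision is carried through to the final answer.)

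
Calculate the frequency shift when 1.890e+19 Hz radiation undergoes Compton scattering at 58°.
1.268e+18 Hz (decrease)

Convert frequency to wavelength (c = 299792458 m/s):
λ₀ = c/f₀ = 299792458/1.890e+19 = 1.5862035e-11 m = 15.8620 pm

Calculate Compton shift:
Δλ = λ_C(1 - cos(58°)) = 1.1406 pm

Final wavelength:
λ' = λ₀ + Δλ = 15.8620 + 1.1406 = 17.0026 pm

Final frequency:
f' = c/λ' = 299792458/1.7002597e-11 = 1.7632157e+19 Hz

Frequency shift (decrease):
Δf = f₀ - f' = 1.890e+19 - 1.7632157e+19 = 1.268e+18 Hz

(Intermediate values are shown rounded; full precision is carried through to the final answer.)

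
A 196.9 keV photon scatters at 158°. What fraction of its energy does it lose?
0.4261 (or 42.61%)

Calculate initial and final photon energies:

Initial: E₀ = 196.9 keV → λ₀ = 6.2968 pm
Compton shift: Δλ = 4.6759 pm
Final wavelength: λ' = 10.9728 pm
Final energy: E' = 112.9928 keV

Fractional energy loss:
(E₀ - E')/E₀ = (196.9000 - 112.9928)/196.9000
= 83.9072/196.9000
= 0.4261
= 42.61%

(Intermediate values are shown rounded; full precision is carried through to the final answer.)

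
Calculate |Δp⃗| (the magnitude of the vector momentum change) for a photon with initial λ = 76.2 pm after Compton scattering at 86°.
1.1692e-23 kg·m/s

Photon momentum magnitude is p = h/λ.

Initial momentum:
p₀ = h/λ = 6.6261e-34/7.6200e-11 = 8.6956e-24 kg·m/s

After scattering:
λ' = λ + Δλ = 76.2 + 2.2571 = 78.4571 pm
p' = h/λ' = 6.6261e-34/7.8457e-11 = 8.4455e-24 kg·m/s

Momentum is a vector; the scattered photon's direction makes angle θ = 86° with the incident direction. The magnitude of the vector change Δp⃗ = p⃗₀ − p⃗' is found from the law of cosines:
|Δp⃗|² = p₀² + p'² − 2p₀p'cos θ
|Δp⃗|² = (8.6956e-24)² + (8.4455e-24)² − 2·8.6956e-24·8.4455e-24·cos(86°)
|Δp⃗| = 1.1692e-23 kg·m/s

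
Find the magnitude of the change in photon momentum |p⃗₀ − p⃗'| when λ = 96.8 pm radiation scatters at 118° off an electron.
1.1527e-23 kg·m/s

Photon momentum magnitude is p = h/λ.

Initial momentum:
p₀ = h/λ = 6.6261e-34/9.6800e-11 = 6.8451e-24 kg·m/s

After scattering:
λ' = λ + Δλ = 96.8 + 3.5654 = 100.3654 pm
p' = h/λ' = 6.6261e-34/1.0037e-10 = 6.6019e-24 kg·m/s

Momentum is a vector; the scattered photon's direction makes angle θ = 118° with the incident direction. The magnitude of the vector change Δp⃗ = p⃗₀ − p⃗' is found from the law of cosines:
|Δp⃗|² = p₀² + p'² − 2p₀p'cos θ
|Δp⃗|² = (6.8451e-24)² + (6.6019e-24)² − 2·6.8451e-24·6.6019e-24·cos(118°)
|Δp⃗| = 1.1527e-23 kg·m/s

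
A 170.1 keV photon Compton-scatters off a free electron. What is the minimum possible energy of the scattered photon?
102.1159 keV (at θ = 180°)

The scattered photon has minimum energy when its wavelength is maximum, i.e., when the Compton shift Δλ = λ_C(1 − cos θ) is maximum. This occurs at θ = 180° (backscattering), giving Δλ_max = 2λ_C = 4.8526 pm.

Initial wavelength: λ₀ = hc/E₀ = 7.2889 pm
Maximum final wavelength: λ'_max = λ₀ + 2λ_C = 7.2889 + 4.8526 = 12.1415 pm
Minimum final energy: E'_min = hc/λ'_max = 102.1159 keV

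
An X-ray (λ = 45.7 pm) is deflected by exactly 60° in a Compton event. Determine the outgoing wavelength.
46.9132 pm

Using the Compton formula: λ' = λ + λ_C(1 − cos θ)

For θ = 60°, cos θ = 1/2 (exact) = 0.5000, so:
1 − cos 60° = 1 − (1/2) = 0.5000

Δλ = λ_C × 0.5000 = 2.4263 × 0.5000 = 1.2132 pm

λ' = 45.7 + 1.2132 = 46.9132 pm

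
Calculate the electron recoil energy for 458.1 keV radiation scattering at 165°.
292.2667 keV

By energy conservation: K_e = E_initial - E_final

First find the scattered photon energy:
Initial wavelength: λ = hc/E = 2.7065 pm
Compton shift: Δλ = λ_C(1 - cos(165°)) = 4.7699 pm
Final wavelength: λ' = 2.7065 + 4.7699 = 7.4764 pm
Final photon energy: E' = hc/λ' = 165.8333 keV

Electron kinetic energy:
K_e = E - E' = 458.1000 - 165.8333 = 292.2667 keV

(Intermediate values are shown rounded; full precision is carried through to the final answer.)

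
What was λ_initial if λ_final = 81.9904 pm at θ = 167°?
77.2000 pm

From λ' = λ + Δλ, we have λ = λ' - Δλ

First calculate the Compton shift:
Δλ = λ_C(1 - cos θ)
Δλ = 2.4263 × (1 - cos(167°))
Δλ = 2.4263 × 1.9744
Δλ = 4.7904 pm

Initial wavelength:
λ = λ' - Δλ
λ = 81.9904 - 4.7904
λ = 77.2000 pm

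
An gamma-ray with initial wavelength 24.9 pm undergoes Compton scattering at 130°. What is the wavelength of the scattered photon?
28.8859 pm

Using the Compton scattering formula:
λ' = λ + Δλ = λ + λ_C(1 - cos θ)

Given:
- Initial wavelength λ = 24.9 pm
- Scattering angle θ = 130°
- Compton wavelength λ_C ≈ 2.4263 pm

Calculate the shift:
Δλ = 2.4263 × (1 - cos(130°))
Δλ = 2.4263 × 1.6428
Δλ = 3.9859 pm

Final wavelength:
λ' = 24.9 + 3.9859 = 28.8859 pm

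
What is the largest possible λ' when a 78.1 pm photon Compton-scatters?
82.9526 pm (at θ = 180°)

The Compton shift is Δλ = λ_C(1 − cos θ).

Since cos θ ranges from −1 to 1, the factor (1 − cos θ) ranges from 0 to 2; the maximum shift occurs at θ = 180° (backscattering):
Δλ_max = 2λ_C = 2 × 2.4263 pm = 4.8526 pm

Maximum scattered wavelength:
λ'_max = λ₀ + Δλ_max = 78.1 + 4.8526 = 82.9526 pm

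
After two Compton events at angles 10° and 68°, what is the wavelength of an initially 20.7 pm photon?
22.2543 pm

Apply Compton shift twice:

First scattering at θ₁ = 10°:
Δλ₁ = λ_C(1 - cos(10°))
Δλ₁ = 2.4263 × 0.0152
Δλ₁ = 0.0369 pm

After first scattering:
λ₁ = 20.7 + 0.0369 = 20.7369 pm

Second scattering at θ₂ = 68°:
Δλ₂ = λ_C(1 - cos(68°))
Δλ₂ = 2.4263 × 0.6254
Δλ₂ = 1.5174 pm

Final wavelength:
λ₂ = 20.7369 + 1.5174 = 22.2543 pm

Total shift: Δλ_total = 0.0369 + 1.5174 = 1.5543 pm

(Intermediate values are shown rounded; full precision is carried through to the final answer.)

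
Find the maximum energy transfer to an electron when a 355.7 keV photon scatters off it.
207.0069 keV

Maximum energy transfer occurs at θ = 180° (backscattering).

Initial photon: E₀ = 355.7 keV → λ₀ = 3.4856 pm

Maximum Compton shift (at 180°):
Δλ_max = 2λ_C = 2 × 2.4263 = 4.8526 pm

Final wavelength:
λ' = 3.4856 + 4.8526 = 8.3383 pm

Minimum photon energy (maximum energy to electron):
E'_min = hc/λ' = 148.6931 keV

Maximum electron kinetic energy:
K_max = E₀ - E'_min = 355.7000 - 148.6931 = 207.0069 keV

(Intermediate values are shown rounded; full precision is carried through to the final answer.)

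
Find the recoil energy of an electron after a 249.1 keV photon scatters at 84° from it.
75.6950 keV

By energy conservation: K_e = E_initial - E_final

First find the scattered photon energy:
Initial wavelength: λ = hc/E = 4.9773 pm
Compton shift: Δλ = λ_C(1 - cos(84°)) = 2.1727 pm
Final wavelength: λ' = 4.9773 + 2.1727 = 7.1500 pm
Final photon energy: E' = hc/λ' = 173.4050 keV

Electron kinetic energy:
K_e = E - E' = 249.1000 - 173.4050 = 75.6950 keV

(Intermediate values are shown rounded; full precision is carried through to the final answer.)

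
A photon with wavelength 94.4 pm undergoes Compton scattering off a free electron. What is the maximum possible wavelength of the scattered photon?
99.2526 pm (at θ = 180°)

The Compton shift is Δλ = λ_C(1 − cos θ).

Since cos θ ranges from −1 to 1, the factor (1 − cos θ) ranges from 0 to 2; the maximum shift occurs at θ = 180° (backscattering):
Δλ_max = 2λ_C = 2 × 2.4263 pm = 4.8526 pm

Maximum scattered wavelength:
λ'_max = λ₀ + Δλ_max = 94.4 + 4.8526 = 99.2526 pm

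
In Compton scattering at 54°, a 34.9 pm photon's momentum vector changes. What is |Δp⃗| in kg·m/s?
1.7005e-23 kg·m/s

Photon momentum magnitude is p = h/λ.

Initial momentum:
p₀ = h/λ = 6.6261e-34/3.4900e-11 = 1.8986e-23 kg·m/s

After scattering:
λ' = λ + Δλ = 34.9 + 1.0002 = 35.9002 pm
p' = h/λ' = 6.6261e-34/3.5900e-11 = 1.8457e-23 kg·m/s

Momentum is a vector; the scattered photon's direction makes angle θ = 54° with the incident direction. The magnitude of the vector change Δp⃗ = p⃗₀ − p⃗' is found from the law of cosines:
|Δp⃗|² = p₀² + p'² − 2p₀p'cos θ
|Δp⃗|² = (1.8986e-23)² + (1.8457e-23)² − 2·1.8986e-23·1.8457e-23·cos(54°)
|Δp⃗| = 1.7005e-23 kg·m/s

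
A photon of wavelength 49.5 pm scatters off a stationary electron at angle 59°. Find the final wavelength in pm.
50.6767 pm

Using the Compton scattering formula:
λ' = λ + Δλ = λ + λ_C(1 - cos θ)

Given:
- Initial wavelength λ = 49.5 pm
- Scattering angle θ = 59°
- Compton wavelength λ_C ≈ 2.4263 pm

Calculate the shift:
Δλ = 2.4263 × (1 - cos(59°))
Δλ = 2.4263 × 0.4850
Δλ = 1.1767 pm

Final wavelength:
λ' = 49.5 + 1.1767 = 50.6767 pm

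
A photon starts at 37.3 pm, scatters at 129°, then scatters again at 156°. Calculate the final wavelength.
45.8961 pm

Apply Compton shift twice:

First scattering at θ₁ = 129°:
Δλ₁ = λ_C(1 - cos(129°))
Δλ₁ = 2.4263 × 1.6293
Δλ₁ = 3.9532 pm

After first scattering:
λ₁ = 37.3 + 3.9532 = 41.2532 pm

Second scattering at θ₂ = 156°:
Δλ₂ = λ_C(1 - cos(156°))
Δλ₂ = 2.4263 × 1.9135
Δλ₂ = 4.6429 pm

Final wavelength:
λ₂ = 41.2532 + 4.6429 = 45.8961 pm

Total shift: Δλ_total = 3.9532 + 4.6429 = 8.5961 pm

(Intermediate values are shown rounded; full precision is carried through to the final answer.)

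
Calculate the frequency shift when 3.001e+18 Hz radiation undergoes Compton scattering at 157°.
1.337e+17 Hz (decrease)

Convert frequency to wavelength (c = 299792458 m/s):
λ₀ = c/f₀ = 299792458/3.001e+18 = 9.9897520e-11 m = 99.8975 pm

Calculate Compton shift:
Δλ = λ_C(1 - cos(157°)) = 4.6597 pm

Final wavelength:
λ' = λ₀ + Δλ = 99.8975 + 4.6597 = 104.5573 pm

Final frequency:
f' = c/λ' = 299792458/1.0455726e-10 = 2.8672562e+18 Hz

Frequency shift (decrease):
Δf = f₀ - f' = 3.001e+18 - 2.8672562e+18 = 1.337e+17 Hz

(Intermediate values are shown rounded; full precision is carried through to the final answer.)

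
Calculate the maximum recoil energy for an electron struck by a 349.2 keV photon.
201.6549 keV

Maximum energy transfer occurs at θ = 180° (backscattering).

Initial photon: E₀ = 349.2 keV → λ₀ = 3.5505 pm

Maximum Compton shift (at 180°):
Δλ_max = 2λ_C = 2 × 2.4263 = 4.8526 pm

Final wavelength:
λ' = 3.5505 + 4.8526 = 8.4031 pm

Minimum photon energy (maximum energy to electron):
E'_min = hc/λ' = 147.5451 keV

Maximum electron kinetic energy:
K_max = E₀ - E'_min = 349.2000 - 147.5451 = 201.6549 keV

(Intermediate values are shown rounded; full precision is carried through to the final answer.)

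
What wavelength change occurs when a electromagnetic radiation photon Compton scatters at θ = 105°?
3.0543 pm

Using the Compton scattering formula:
Δλ = λ_C(1 - cos θ)

where λ_C = h/(m_e·c) ≈ 2.4263 pm is the Compton wavelength of an electron.

For θ = 105°:
cos(105°) = -0.2588
1 - cos(105°) = 1.2588

Δλ = 2.4263 × 1.2588
Δλ = 3.0543 pm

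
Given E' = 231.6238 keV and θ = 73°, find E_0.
341.0000 keV

Convert final energy to wavelength (hc ≈ 1239.842 keV·pm):
λ' = hc/E' = 1239.842 / 231.6238 = 5.3528 pm

Calculate the Compton shift:
Δλ = λ_C(1 - cos(73°))
Δλ = 2.4263 × (1 - cos(73°))
Δλ = 1.7169 pm

Initial wavelength:
λ = λ' - Δλ = 5.3528 - 1.7169 = 3.6359 pm

Initial energy:
E = hc/λ = 1239.842 / 3.6359 = 341.0000 keV

(Intermediate values are shown rounded; full precision is carried through to the final answer.)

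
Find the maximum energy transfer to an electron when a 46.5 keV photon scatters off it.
7.1598 keV

Maximum energy transfer occurs at θ = 180° (backscattering).

Initial photon: E₀ = 46.5 keV → λ₀ = 26.6633 pm

Maximum Compton shift (at 180°):
Δλ_max = 2λ_C = 2 × 2.4263 = 4.8526 pm

Final wavelength:
λ' = 26.6633 + 4.8526 = 31.5159 pm

Minimum photon energy (maximum energy to electron):
E'_min = hc/λ' = 39.3402 keV

Maximum electron kinetic energy:
K_max = E₀ - E'_min = 46.5000 - 39.3402 = 7.1598 keV

(Intermediate values are shown rounded; full precision is carried through to the final answer.)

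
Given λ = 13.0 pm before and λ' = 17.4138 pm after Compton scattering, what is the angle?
145.00°

First find the wavelength shift:
Δλ = λ' - λ = 17.4138 - 13.0 = 4.4138 pm

Using Δλ = λ_C(1 - cos θ), with λ_C = h/(m_e·c) ≈ 2.42631024 pm:
cos θ = 1 - Δλ/λ_C
cos θ = 1 - 4.4138/2.42631024
cos θ = -0.819141

θ = arccos(-0.819141)
θ = 145.00°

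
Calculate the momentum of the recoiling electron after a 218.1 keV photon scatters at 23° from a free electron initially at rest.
4.5867e-23 kg·m/s

The electron is initially at rest, so by conservation of momentum:
p⃗_e = p⃗₀ − p⃗'  (incident photon momentum minus scattered photon momentum)

Photon momentum magnitudes (p = h/λ = E/c):
λ₀ = hc/E₀ = 5.6847 pm → p₀ = h/λ₀ = 1.1656e-22 kg·m/s
Δλ = λ_C(1 − cos 23°) = 0.1929 pm
λ' = 5.8776 pm → p' = h/λ' = 1.1273e-22 kg·m/s

The scattered photon makes angle θ = 23° with the incident direction, so by the law of cosines:
|p⃗_e|² = p₀² + p'² − 2p₀p'cos θ
|p⃗_e|² = (1.1656e-22)² + (1.1273e-22)² − 2·1.1656e-22·1.1273e-22·cos(23°)
|p⃗_e| = 4.5867e-23 kg·m/s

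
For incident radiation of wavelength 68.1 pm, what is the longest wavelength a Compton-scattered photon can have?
72.9526 pm (at θ = 180°)

The Compton shift is Δλ = λ_C(1 − cos θ).

Since cos θ ranges from −1 to 1, the factor (1 − cos θ) ranges from 0 to 2; the maximum shift occurs at θ = 180° (backscattering):
Δλ_max = 2λ_C = 2 × 2.4263 pm = 4.8526 pm

Maximum scattered wavelength:
λ'_max = λ₀ + Δλ_max = 68.1 + 4.8526 = 72.9526 pm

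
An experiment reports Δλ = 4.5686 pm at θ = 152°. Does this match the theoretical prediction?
Yes, consistent

Calculate the expected shift for θ = 152°:

Δλ_expected = λ_C(1 - cos(152°))
Δλ_expected = 2.4263 × (1 - cos(152°))
Δλ_expected = 2.4263 × 1.8829
Δλ_expected = 4.5686 pm

Given shift: 4.5686 pm
Expected shift: 4.5686 pm
Difference: 0.0000 pm

The values match. This is consistent with Compton scattering at the stated angle.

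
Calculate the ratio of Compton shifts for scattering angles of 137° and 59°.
137° produces the larger shift by a factor of 3.570

Calculate both shifts using Δλ = λ_C(1 - cos θ):

For θ₁ = 59°:
Δλ₁ = 2.4263 × (1 - cos(59°))
Δλ₁ = 2.4263 × 0.4850
Δλ₁ = 1.1767 pm

For θ₂ = 137°:
Δλ₂ = 2.4263 × (1 - cos(137°))
Δλ₂ = 2.4263 × 1.7314
Δλ₂ = 4.2008 pm

The 137° angle produces the larger shift.
Ratio: 4.2008/1.1767 = 3.570

(Intermediate values are shown rounded; full precision is carried through to the final answer.)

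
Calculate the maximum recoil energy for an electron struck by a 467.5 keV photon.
302.2910 keV

Maximum energy transfer occurs at θ = 180° (backscattering).

Initial photon: E₀ = 467.5 keV → λ₀ = 2.6521 pm

Maximum Compton shift (at 180°):
Δλ_max = 2λ_C = 2 × 2.4263 = 4.8526 pm

Final wavelength:
λ' = 2.6521 + 4.8526 = 7.5047 pm

Minimum photon energy (maximum energy to electron):
E'_min = hc/λ' = 165.2090 keV

Maximum electron kinetic energy:
K_max = E₀ - E'_min = 467.5000 - 165.2090 = 302.2910 keV

(Intermediate values are shown rounded; full precision is carried through to the final answer.)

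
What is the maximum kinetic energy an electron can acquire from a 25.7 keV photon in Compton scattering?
2.3488 keV

Maximum energy transfer occurs at θ = 180° (backscattering).

Initial photon: E₀ = 25.7 keV → λ₀ = 48.2429 pm

Maximum Compton shift (at 180°):
Δλ_max = 2λ_C = 2 × 2.4263 = 4.8526 pm

Final wavelength:
λ' = 48.2429 + 4.8526 = 53.0955 pm

Minimum photon energy (maximum energy to electron):
E'_min = hc/λ' = 23.3512 keV

Maximum electron kinetic energy:
K_max = E₀ - E'_min = 25.7000 - 23.3512 = 2.3488 keV

(Intermediate values are shown rounded; full precision is carried through to the final answer.)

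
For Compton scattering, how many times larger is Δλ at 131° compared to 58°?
131° produces the larger shift by a factor of 3.523

Calculate both shifts using Δλ = λ_C(1 - cos θ):

For θ₁ = 58°:
Δλ₁ = 2.4263 × (1 - cos(58°))
Δλ₁ = 2.4263 × 0.4701
Δλ₁ = 1.1406 pm

For θ₂ = 131°:
Δλ₂ = 2.4263 × (1 - cos(131°))
Δλ₂ = 2.4263 × 1.6561
Δλ₂ = 4.0181 pm

The 131° angle produces the larger shift.
Ratio: 4.0181/1.1406 = 3.523

(Intermediate values are shown rounded; full precision is carried through to the final answer.)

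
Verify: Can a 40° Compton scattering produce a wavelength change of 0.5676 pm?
Yes, consistent

Calculate the expected shift for θ = 40°:

Δλ_expected = λ_C(1 - cos(40°))
Δλ_expected = 2.4263 × (1 - cos(40°))
Δλ_expected = 2.4263 × 0.2340
Δλ_expected = 0.5676 pm

Given shift: 0.5676 pm
Expected shift: 0.5676 pm
Difference: 0.0000 pm

The values match. This is consistent with Compton scattering at the stated angle.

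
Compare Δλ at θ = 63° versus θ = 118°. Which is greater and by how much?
118° produces the larger shift by a factor of 2.691

Calculate both shifts using Δλ = λ_C(1 - cos θ):

For θ₁ = 63°:
Δλ₁ = 2.4263 × (1 - cos(63°))
Δλ₁ = 2.4263 × 0.5460
Δλ₁ = 1.3248 pm

For θ₂ = 118°:
Δλ₂ = 2.4263 × (1 - cos(118°))
Δλ₂ = 2.4263 × 1.4695
Δλ₂ = 3.5654 pm

The 118° angle produces the larger shift.
Ratio: 3.5654/1.3248 = 2.691

(Intermediate values are shown rounded; full precision is carried through to the final answer.)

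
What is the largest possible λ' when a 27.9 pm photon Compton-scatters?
32.7526 pm (at θ = 180°)

The Compton shift is Δλ = λ_C(1 − cos θ).

Since cos θ ranges from −1 to 1, the factor (1 − cos θ) ranges from 0 to 2; the maximum shift occurs at θ = 180° (backscattering):
Δλ_max = 2λ_C = 2 × 2.4263 pm = 4.8526 pm

Maximum scattered wavelength:
λ'_max = λ₀ + Δλ_max = 27.9 + 4.8526 = 32.7526 pm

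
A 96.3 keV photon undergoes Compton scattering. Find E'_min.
69.9393 keV (at θ = 180°)

The scattered photon has minimum energy when its wavelength is maximum, i.e., when the Compton shift Δλ = λ_C(1 − cos θ) is maximum. This occurs at θ = 180° (backscattering), giving Δλ_max = 2λ_C = 4.8526 pm.

Initial wavelength: λ₀ = hc/E₀ = 12.8748 pm
Maximum final wavelength: λ'_max = λ₀ + 2λ_C = 12.8748 + 4.8526 = 17.7274 pm
Minimum final energy: E'_min = hc/λ'_max = 69.9393 keV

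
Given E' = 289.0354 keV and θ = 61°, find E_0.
407.9000 keV

Convert final energy to wavelength (hc ≈ 1239.842 keV·pm):
λ' = hc/E' = 1239.842 / 289.0354 = 4.2896 pm

Calculate the Compton shift:
Δλ = λ_C(1 - cos(61°))
Δλ = 2.4263 × (1 - cos(61°))
Δλ = 1.2500 pm

Initial wavelength:
λ = λ' - Δλ = 4.2896 - 1.2500 = 3.0396 pm

Initial energy:
E = hc/λ = 1239.842 / 3.0396 = 407.9000 keV

(Intermediate values are shown rounded; full precision is carried through to the final answer.)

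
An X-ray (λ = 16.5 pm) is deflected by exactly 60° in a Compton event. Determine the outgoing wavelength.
17.7132 pm

Using the Compton formula: λ' = λ + λ_C(1 − cos θ)

For θ = 60°, cos θ = 1/2 (exact) = 0.5000, so:
1 − cos 60° = 1 − (1/2) = 0.5000

Δλ = λ_C × 0.5000 = 2.4263 × 0.5000 = 1.2132 pm

λ' = 16.5 + 1.2132 = 17.7132 pm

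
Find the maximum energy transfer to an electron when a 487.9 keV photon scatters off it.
320.2133 keV

Maximum energy transfer occurs at θ = 180° (backscattering).

Initial photon: E₀ = 487.9 keV → λ₀ = 2.5412 pm

Maximum Compton shift (at 180°):
Δλ_max = 2λ_C = 2 × 2.4263 = 4.8526 pm

Final wavelength:
λ' = 2.5412 + 4.8526 = 7.3938 pm

Minimum photon energy (maximum energy to electron):
E'_min = hc/λ' = 167.6867 keV

Maximum electron kinetic energy:
K_max = E₀ - E'_min = 487.9000 - 167.6867 = 320.2133 keV

(Intermediate values are shown rounded; full precision is carried through to the final answer.)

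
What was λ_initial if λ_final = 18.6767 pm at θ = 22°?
18.5000 pm

From λ' = λ + Δλ, we have λ = λ' - Δλ

First calculate the Compton shift:
Δλ = λ_C(1 - cos θ)
Δλ = 2.4263 × (1 - cos(22°))
Δλ = 2.4263 × 0.0728
Δλ = 0.1767 pm

Initial wavelength:
λ = λ' - Δλ
λ = 18.6767 - 0.1767
λ = 18.5000 pm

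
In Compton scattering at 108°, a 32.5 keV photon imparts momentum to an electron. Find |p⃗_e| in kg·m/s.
2.7035e-23 kg·m/s

The electron is initially at rest, so by conservation of momentum:
p⃗_e = p⃗₀ − p⃗'  (incident photon momentum minus scattered photon momentum)

Photon momentum magnitudes (p = h/λ = E/c):
λ₀ = hc/E₀ = 38.1490 pm → p₀ = h/λ₀ = 1.7369e-23 kg·m/s
Δλ = λ_C(1 − cos 108°) = 3.1761 pm
λ' = 41.3251 pm → p' = h/λ' = 1.6034e-23 kg·m/s

The scattered photon makes angle θ = 108° with the incident direction, so by the law of cosines:
|p⃗_e|² = p₀² + p'² − 2p₀p'cos θ
|p⃗_e|² = (1.7369e-23)² + (1.6034e-23)² − 2·1.7369e-23·1.6034e-23·cos(108°)
|p⃗_e| = 2.7035e-23 kg·m/s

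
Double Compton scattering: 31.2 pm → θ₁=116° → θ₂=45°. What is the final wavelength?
35.4006 pm

Apply Compton shift twice:

First scattering at θ₁ = 116°:
Δλ₁ = λ_C(1 - cos(116°))
Δλ₁ = 2.4263 × 1.4384
Δλ₁ = 3.4899 pm

After first scattering:
λ₁ = 31.2 + 3.4899 = 34.6899 pm

Second scattering at θ₂ = 45°:
Δλ₂ = λ_C(1 - cos(45°))
Δλ₂ = 2.4263 × 0.2929
Δλ₂ = 0.7106 pm

Final wavelength:
λ₂ = 34.6899 + 0.7106 = 35.4006 pm

Total shift: Δλ_total = 3.4899 + 0.7106 = 4.2006 pm

(Intermediate values are shown rounded; full precision is carried through to the final answer.)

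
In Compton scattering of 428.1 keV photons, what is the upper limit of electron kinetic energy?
268.0950 keV

Maximum energy transfer occurs at θ = 180° (backscattering).

Initial photon: E₀ = 428.1 keV → λ₀ = 2.8962 pm

Maximum Compton shift (at 180°):
Δλ_max = 2λ_C = 2 × 2.4263 = 4.8526 pm

Final wavelength:
λ' = 2.8962 + 4.8526 = 7.7488 pm

Minimum photon energy (maximum energy to electron):
E'_min = hc/λ' = 160.0050 keV

Maximum electron kinetic energy:
K_max = E₀ - E'_min = 428.1000 - 160.0050 = 268.0950 keV

(Intermediate values are shown rounded; full precision is carried through to the final answer.)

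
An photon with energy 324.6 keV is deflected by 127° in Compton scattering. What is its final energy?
160.8910 keV

First convert energy to wavelength:
λ = hc/E, with hc ≈ 1239.842 keV·pm (i.e. 1239.842 eV·nm)

For E = 324.6 keV = 324600 eV:
λ = 1239.842 keV·pm / 324.6 keV
λ = 3.8196 pm

Calculate the Compton shift:
Δλ = λ_C(1 - cos(127°)) = 2.4263 × 1.6018
Δλ = 3.8865 pm

Final wavelength:
λ' = 3.8196 + 3.8865 = 7.7061 pm

Final energy:
E' = hc/λ' = 1239.842 / 7.7061 = 160.8910 keV

(Intermediate values are shown rounded; full precision is carried through to the final answer.)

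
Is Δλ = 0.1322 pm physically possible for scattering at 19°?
Yes, consistent

Calculate the expected shift for θ = 19°:

Δλ_expected = λ_C(1 - cos(19°))
Δλ_expected = 2.4263 × (1 - cos(19°))
Δλ_expected = 2.4263 × 0.0545
Δλ_expected = 0.1322 pm

Given shift: 0.1322 pm
Expected shift: 0.1322 pm
Difference: 0.0000 pm

The values match. This is consistent with Compton scattering at the stated angle.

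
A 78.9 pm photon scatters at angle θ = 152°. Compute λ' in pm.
83.4686 pm

Using the Compton scattering formula:
λ' = λ + Δλ = λ + λ_C(1 - cos θ)

Given:
- Initial wavelength λ = 78.9 pm
- Scattering angle θ = 152°
- Compton wavelength λ_C ≈ 2.4263 pm

Calculate the shift:
Δλ = 2.4263 × (1 - cos(152°))
Δλ = 2.4263 × 1.8829
Δλ = 4.5686 pm

Final wavelength:
λ' = 78.9 + 4.5686 = 83.4686 pm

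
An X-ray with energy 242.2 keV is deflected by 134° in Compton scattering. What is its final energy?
134.3150 keV

First convert energy to wavelength:
λ = hc/E, with hc ≈ 1239.842 keV·pm (i.e. 1239.842 eV·nm)

For E = 242.2 keV = 242200 eV:
λ = 1239.842 keV·pm / 242.2 keV
λ = 5.1191 pm

Calculate the Compton shift:
Δλ = λ_C(1 - cos(134°)) = 2.4263 × 1.6947
Δλ = 4.1118 pm

Final wavelength:
λ' = 5.1191 + 4.1118 = 9.2309 pm

Final energy:
E' = hc/λ' = 1239.842 / 9.2309 = 134.3150 keV

(Intermediate values are shown rounded; full precision is carried through to the final answer.)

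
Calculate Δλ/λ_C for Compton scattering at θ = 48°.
0.3309 λ_C

The Compton shift formula is:
Δλ = λ_C(1 - cos θ)

Dividing both sides by λ_C:
Δλ/λ_C = 1 - cos θ

For θ = 48°:
Δλ/λ_C = 1 - cos(48°)
Δλ/λ_C = 1 - 0.6691
Δλ/λ_C = 0.3309

This means the shift is 0.3309 × λ_C = 0.8028 pm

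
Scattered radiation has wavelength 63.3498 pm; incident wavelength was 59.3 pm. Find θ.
132.00°

First find the wavelength shift:
Δλ = λ' - λ = 63.3498 - 59.3 = 4.0498 pm

Using Δλ = λ_C(1 - cos θ), with λ_C = h/(m_e·c) ≈ 2.42631024 pm:
cos θ = 1 - Δλ/λ_C
cos θ = 1 - 4.0498/2.42631024
cos θ = -0.669119

θ = arccos(-0.669119)
θ = 132.00°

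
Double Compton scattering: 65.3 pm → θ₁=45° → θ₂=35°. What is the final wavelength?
66.4494 pm

Apply Compton shift twice:

First scattering at θ₁ = 45°:
Δλ₁ = λ_C(1 - cos(45°))
Δλ₁ = 2.4263 × 0.2929
Δλ₁ = 0.7106 pm

After first scattering:
λ₁ = 65.3 + 0.7106 = 66.0106 pm

Second scattering at θ₂ = 35°:
Δλ₂ = λ_C(1 - cos(35°))
Δλ₂ = 2.4263 × 0.1808
Δλ₂ = 0.4388 pm

Final wavelength:
λ₂ = 66.0106 + 0.4388 = 66.4494 pm

Total shift: Δλ_total = 0.7106 + 0.4388 = 1.1494 pm

(Intermediate values are shown rounded; full precision is carried through to the final answer.)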